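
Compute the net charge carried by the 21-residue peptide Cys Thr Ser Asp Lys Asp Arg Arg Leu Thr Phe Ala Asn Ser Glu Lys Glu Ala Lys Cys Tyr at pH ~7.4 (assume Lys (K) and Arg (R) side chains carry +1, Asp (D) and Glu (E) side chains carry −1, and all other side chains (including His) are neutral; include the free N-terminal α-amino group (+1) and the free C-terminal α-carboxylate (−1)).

Positive (K, R): Lys5, Arg7, Arg8, Lys16, Lys19 → +5.
Negative (D, E): Asp4, Asp6, Glu15, Glu17 → −4.
The N-terminus (+1) and C-terminus (−1) cancel.
Net charge = (+5) + (−4) = +1.

+1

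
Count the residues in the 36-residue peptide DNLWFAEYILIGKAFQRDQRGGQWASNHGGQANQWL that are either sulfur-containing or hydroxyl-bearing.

Sulfur-containing: C, M. Hydroxyl-bearing: S, T, Y.
Sulfur-containing residues here: none (0).
Hydroxyl-bearing residues here: Y8, S26 (2).
The two groups share no amino acid, so total = 0 + 2 = 2.

2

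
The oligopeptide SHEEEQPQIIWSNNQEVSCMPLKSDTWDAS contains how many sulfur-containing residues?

Cysteine (C, thiol) and methionine (M, thioether) are the two sulfur-containing amino acids.
Matching residues: C19, M20.

2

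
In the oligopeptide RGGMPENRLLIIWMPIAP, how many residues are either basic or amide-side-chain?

3

Basic: H, K, R. Amide-side-chain: N, Q.
Basic residues here: R1, R8 (2).
Amide-side-chain residues here: N7 (1).
The two groups share no amino acid, so total = 2 + 1 = 3.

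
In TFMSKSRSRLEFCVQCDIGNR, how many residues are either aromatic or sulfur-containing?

Aromatic: F, W, Y. Sulfur-containing: C, M.
Aromatic residues here: F2, F12 (2).
Sulfur-containing residues here: M3, C13, C16 (3).
The two groups share no amino acid, so total = 2 + 3 = 5.

5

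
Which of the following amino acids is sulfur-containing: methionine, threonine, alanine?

Cysteine (C, thiol) and methionine (M, thioether) are the two sulfur-containing amino acids.
Of the listed options, only methionine belongs to this group.

methionine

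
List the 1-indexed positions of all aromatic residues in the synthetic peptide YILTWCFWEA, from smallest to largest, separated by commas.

F, W, and Y each carry an aromatic ring on the side chain.
Matching residues: Y1, W5, F7, W8.

1, 5, 7, 8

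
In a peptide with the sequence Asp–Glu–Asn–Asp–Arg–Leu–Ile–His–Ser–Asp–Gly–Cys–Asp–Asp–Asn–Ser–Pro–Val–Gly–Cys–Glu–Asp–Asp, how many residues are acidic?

9

Only D (aspartate) and E (glutamate) carry a side-chain carboxylic acid.
Matching residues: Asp1, Glu2, Asp4, Asp10, Asp13, Asp14, Glu21, Asp22, Asp23.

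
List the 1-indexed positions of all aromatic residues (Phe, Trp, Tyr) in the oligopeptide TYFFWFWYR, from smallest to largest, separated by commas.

2, 3, 4, 5, 6, 7, 8

Matching residues: Y2, F3, F4, W5, F6, W7, Y8.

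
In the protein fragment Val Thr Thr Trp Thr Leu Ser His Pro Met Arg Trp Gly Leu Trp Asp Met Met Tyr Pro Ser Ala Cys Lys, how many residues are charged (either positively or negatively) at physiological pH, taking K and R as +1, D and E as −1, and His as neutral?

Charged side chains at pH ~7.4: K, R (positive); D, E (negative).
Matching residues: Arg11, Asp16, Lys24.

3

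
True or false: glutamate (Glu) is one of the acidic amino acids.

True

Only D (aspartate) and E (glutamate) carry a side-chain carboxylic acid.
Glutamate is in this group.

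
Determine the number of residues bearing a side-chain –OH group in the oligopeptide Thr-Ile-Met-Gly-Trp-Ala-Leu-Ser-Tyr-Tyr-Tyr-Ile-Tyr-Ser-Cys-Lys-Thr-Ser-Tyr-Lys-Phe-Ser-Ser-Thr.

13

The –OH-bearing residues are Ser, Thr (aliphatic alcohols), and Tyr (phenol).
Matching residues: Thr1, Ser8, Tyr9, Tyr10, Tyr11, Tyr13, Ser14, Thr17, Ser18, Tyr19, Ser22, Ser23, Thr24.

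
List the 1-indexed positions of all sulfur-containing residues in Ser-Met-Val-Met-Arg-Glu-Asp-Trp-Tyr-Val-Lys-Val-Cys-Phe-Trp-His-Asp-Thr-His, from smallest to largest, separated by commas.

2, 4, 13

Cysteine (C, thiol) and methionine (M, thioether) are the two sulfur-containing amino acids.
Matching residues: Met2, Met4, Cys13.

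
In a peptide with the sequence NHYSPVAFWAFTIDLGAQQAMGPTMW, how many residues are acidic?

Aspartate (D) and glutamate (E) have carboxylic-acid side chains and are the acidic amino acids.
Matching residues: D14.

1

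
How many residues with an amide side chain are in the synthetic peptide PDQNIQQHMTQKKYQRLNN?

8

The amide-side-chain residues are Asn (N) and Gln (Q).
Matching residues: Q3, N4, Q6, Q7, Q11, Q15, N18, N19.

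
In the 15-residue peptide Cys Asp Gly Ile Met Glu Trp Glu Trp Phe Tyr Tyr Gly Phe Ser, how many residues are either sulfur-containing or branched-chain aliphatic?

Sulfur-containing: C, M. Branched-chain aliphatic: I, L, V.
Sulfur-containing residues here: Cys1, Met5 (2).
Branched-chain aliphatic residues here: Ile4 (1).
The two groups share no amino acid, so total = 2 + 1 = 3.

3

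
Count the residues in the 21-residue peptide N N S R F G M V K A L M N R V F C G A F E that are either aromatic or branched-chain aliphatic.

Aromatic: F, W, Y. Branched-chain aliphatic: I, L, V.
Aromatic residues here: F5, F16, F20 (3).
Branched-chain aliphatic residues here: V8, L11, V15 (3).
The two groups share no amino acid, so total = 3 + 3 = 6.

6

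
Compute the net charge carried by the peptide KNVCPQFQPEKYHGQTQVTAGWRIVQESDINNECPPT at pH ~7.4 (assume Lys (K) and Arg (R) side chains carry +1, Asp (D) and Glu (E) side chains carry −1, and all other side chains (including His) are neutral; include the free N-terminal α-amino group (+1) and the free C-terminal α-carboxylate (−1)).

Positive (K, R): K1, K11, R23 → +3.
Negative (D, E): E10, E27, D29, E33 → −4.
The N-terminus (+1) and C-terminus (−1) cancel.
Net charge = (+3) + (−4) = −1.

-1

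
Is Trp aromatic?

The aromatic amino acids are Phe (F, benzyl), Trp (W, indole), and Tyr (Y, phenol).
Tryptophan is in this group.

Yes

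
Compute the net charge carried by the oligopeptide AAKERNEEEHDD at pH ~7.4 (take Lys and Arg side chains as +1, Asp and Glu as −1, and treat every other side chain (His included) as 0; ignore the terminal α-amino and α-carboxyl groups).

-4

Positive (K, R): K3, R5 → +2.
Negative (D, E): E4, E7, E8, E9, D11, D12 → −6.
Net charge = (+2) + (−6) = −4.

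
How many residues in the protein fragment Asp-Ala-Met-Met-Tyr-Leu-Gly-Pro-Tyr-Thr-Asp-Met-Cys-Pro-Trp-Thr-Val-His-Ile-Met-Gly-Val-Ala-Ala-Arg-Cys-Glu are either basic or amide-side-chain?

Basic: H, K, R. Amide-side-chain: N, Q.
Basic residues here: His18, Arg25 (2).
Amide-side-chain residues here: none (0).
The two groups share no amino acid, so total = 2 + 0 = 2.

2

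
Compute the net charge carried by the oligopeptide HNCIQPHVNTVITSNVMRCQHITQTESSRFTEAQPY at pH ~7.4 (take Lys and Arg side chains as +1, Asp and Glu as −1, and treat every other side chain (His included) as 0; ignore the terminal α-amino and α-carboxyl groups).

0

Positive (K, R): R18, R29 → +2.
Negative (D, E): E26, E32 → −2.
Net charge = (+2) + (−2) = 0.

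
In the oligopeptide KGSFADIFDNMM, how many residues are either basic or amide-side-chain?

Basic: H, K, R. Amide-side-chain: N, Q.
Basic residues here: K1 (1).
Amide-side-chain residues here: N10 (1).
The two groups share no amino acid, so total = 1 + 1 = 2.

2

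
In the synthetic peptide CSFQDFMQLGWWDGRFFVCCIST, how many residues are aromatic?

The aromatic amino acids are Phe (F, benzyl), Trp (W, indole), and Tyr (Y, phenol).
Matching residues: F3, F6, W11, W12, F16, F17.

6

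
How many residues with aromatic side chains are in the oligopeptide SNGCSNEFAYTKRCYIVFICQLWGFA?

6

Phenylalanine (F), tryptophan (W), and tyrosine (Y) have aromatic ring side chains.
Matching residues: F8, Y10, Y15, F18, W23, F25.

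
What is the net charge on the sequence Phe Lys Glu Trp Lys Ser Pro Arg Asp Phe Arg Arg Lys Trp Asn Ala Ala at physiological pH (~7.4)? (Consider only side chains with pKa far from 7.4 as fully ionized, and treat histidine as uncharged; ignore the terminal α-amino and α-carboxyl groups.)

+4

Near pH 7.4, K and R contribute +1 each, D and E contribute −1 each, and every other side chain (His included, as stated) is uncharged.
Positive (K, R): Lys2, Lys5, Arg8, Arg11, Arg12, Lys13 → +6.
Negative (D, E): Glu3, Asp9 → −2.
Net charge = (+6) + (−2) = +4.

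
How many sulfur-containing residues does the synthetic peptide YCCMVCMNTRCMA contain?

The sulfur-bearing residues are cysteine (–SH) and methionine (–S–CH₃).
Matching residues: C2, C3, M4, C6, M7, C11, M12.

7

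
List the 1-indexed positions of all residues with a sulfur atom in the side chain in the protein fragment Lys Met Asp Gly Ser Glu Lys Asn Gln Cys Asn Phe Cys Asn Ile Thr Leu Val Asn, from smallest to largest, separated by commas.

2, 10, 13

Cysteine (C, thiol) and methionine (M, thioether) are the two sulfur-containing amino acids.
Matching residues: Met2, Cys10, Cys13.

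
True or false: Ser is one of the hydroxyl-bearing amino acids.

S, T, and Y are the three residues with a side-chain hydroxyl.
Serine is in this group.

True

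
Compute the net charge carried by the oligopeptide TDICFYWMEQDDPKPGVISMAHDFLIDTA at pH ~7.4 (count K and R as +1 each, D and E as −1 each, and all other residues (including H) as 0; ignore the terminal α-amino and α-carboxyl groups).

Positive (K, R): K14 → +1.
Negative (D, E): D2, E9, D11, D12, D23, D27 → −6.
Net charge = (+1) + (−6) = −5.

-5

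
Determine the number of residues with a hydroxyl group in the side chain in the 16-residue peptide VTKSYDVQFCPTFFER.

4

The –OH-bearing residues are Ser, Thr (aliphatic alcohols), and Tyr (phenol).
Matching residues: T2, S4, Y5, T12.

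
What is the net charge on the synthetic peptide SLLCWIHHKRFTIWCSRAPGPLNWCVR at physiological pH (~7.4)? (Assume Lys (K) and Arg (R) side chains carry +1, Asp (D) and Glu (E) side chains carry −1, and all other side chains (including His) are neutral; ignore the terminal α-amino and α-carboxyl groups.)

+4

Positive (K, R): K9, R10, R17, R27 → +4.
Negative (D, E): none → −0.
Net charge = (+4) + (−0) = +4.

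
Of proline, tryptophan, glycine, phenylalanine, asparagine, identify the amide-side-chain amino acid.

Only N (asparagine) and Q (glutamine) carry a side-chain carboxamide.
Of the listed options, only asparagine belongs to this group.

asparagine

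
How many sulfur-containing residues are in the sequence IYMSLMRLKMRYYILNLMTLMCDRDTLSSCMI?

8

Only Cys (C) and Met (M) have a sulfur atom in the side chain.
Matching residues: M3, M6, M10, M18, M21, C22, C30, M31.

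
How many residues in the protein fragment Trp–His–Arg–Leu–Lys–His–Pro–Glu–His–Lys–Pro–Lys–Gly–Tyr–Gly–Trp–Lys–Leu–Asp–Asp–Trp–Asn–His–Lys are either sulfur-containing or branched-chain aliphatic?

2

Sulfur-containing: C, M. Branched-chain aliphatic: I, L, V.
Sulfur-containing residues here: none (0).
Branched-chain aliphatic residues here: Leu4, Leu18 (2).
The two groups share no amino acid, so total = 0 + 2 = 2.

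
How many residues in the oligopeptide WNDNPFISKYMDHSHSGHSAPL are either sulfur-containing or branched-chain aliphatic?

Sulfur-containing: C, M. Branched-chain aliphatic: I, L, V.
Sulfur-containing residues here: M11 (1).
Branched-chain aliphatic residues here: I7, L22 (2).
The two groups share no amino acid, so total = 1 + 2 = 3.

3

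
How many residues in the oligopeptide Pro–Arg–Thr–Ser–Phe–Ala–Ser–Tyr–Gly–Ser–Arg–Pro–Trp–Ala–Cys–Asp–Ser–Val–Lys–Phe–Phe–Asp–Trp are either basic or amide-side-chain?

3

Basic: H, K, R. Amide-side-chain: N, Q.
Basic residues here: Arg2, Arg11, Lys19 (3).
Amide-side-chain residues here: none (0).
The two groups share no amino acid, so total = 3 + 0 = 3.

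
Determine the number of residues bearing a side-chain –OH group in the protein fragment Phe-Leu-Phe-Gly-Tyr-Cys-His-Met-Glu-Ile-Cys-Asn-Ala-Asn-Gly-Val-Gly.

The –OH-bearing residues are Ser, Thr (aliphatic alcohols), and Tyr (phenol).
Matching residues: Tyr5.

1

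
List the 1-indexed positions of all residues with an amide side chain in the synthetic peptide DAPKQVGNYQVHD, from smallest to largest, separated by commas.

The amide-side-chain residues are Asn (N) and Gln (Q).
Matching residues: Q5, N8, Q10.

5, 8, 10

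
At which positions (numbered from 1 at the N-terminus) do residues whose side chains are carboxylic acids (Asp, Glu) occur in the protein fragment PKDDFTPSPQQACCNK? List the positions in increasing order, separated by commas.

Matching residues: D3, D4.

3, 4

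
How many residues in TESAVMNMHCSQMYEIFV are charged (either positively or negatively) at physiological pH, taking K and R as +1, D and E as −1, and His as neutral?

2

Charged side chains at pH ~7.4: K, R (positive); D, E (negative).
Matching residues: E2, E15.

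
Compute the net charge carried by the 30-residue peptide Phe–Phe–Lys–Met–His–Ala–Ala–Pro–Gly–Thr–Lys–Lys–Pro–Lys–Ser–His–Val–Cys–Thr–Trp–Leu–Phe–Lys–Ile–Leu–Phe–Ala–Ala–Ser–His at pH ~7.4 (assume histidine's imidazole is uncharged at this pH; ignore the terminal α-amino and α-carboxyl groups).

At pH ~7.4 the Lys and Arg side chains are protonated (+1), the Asp and Glu side chains are deprotonated (−1), and with His taken as neutral all other side chains carry no charge.
Positive (K, R): Lys3, Lys11, Lys12, Lys14, Lys23 → +5.
Negative (D, E): none → −0.
Net charge = (+5) + (−0) = +5.

+5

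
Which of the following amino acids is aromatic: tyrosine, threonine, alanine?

tyrosine

Phenylalanine (F), tryptophan (W), and tyrosine (Y) have aromatic ring side chains.
Of the listed options, only tyrosine belongs to this group.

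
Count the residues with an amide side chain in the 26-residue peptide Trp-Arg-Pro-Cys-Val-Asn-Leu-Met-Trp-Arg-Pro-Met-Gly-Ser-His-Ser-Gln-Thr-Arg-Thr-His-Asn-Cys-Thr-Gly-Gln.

4

The amide-side-chain residues are Asn (N) and Gln (Q).
Matching residues: Asn6, Gln17, Asn22, Gln26.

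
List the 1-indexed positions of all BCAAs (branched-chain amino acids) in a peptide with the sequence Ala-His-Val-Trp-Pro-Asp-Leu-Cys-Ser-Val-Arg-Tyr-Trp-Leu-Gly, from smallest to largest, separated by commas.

3, 7, 10, 14

V, L, and I make up the branched-chain aliphatic group.
Matching residues: Val3, Leu7, Val10, Leu14.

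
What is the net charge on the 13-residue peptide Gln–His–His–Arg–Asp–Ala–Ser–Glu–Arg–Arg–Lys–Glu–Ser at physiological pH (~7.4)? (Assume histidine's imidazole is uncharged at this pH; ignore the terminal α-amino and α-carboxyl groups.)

At pH ~7.4 the Lys and Arg side chains are protonated (+1), the Asp and Glu side chains are deprotonated (−1), and with His taken as neutral all other side chains carry no charge.
Positive (K, R): Arg4, Arg9, Arg10, Lys11 → +4.
Negative (D, E): Asp5, Glu8, Glu12 → −3.
Net charge = (+4) + (−3) = +1.

+1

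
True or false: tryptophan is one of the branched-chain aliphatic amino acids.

False

Valine (V), leucine (L), and isoleucine (I) are the branched-chain amino acids.
Tryptophan is not in this group.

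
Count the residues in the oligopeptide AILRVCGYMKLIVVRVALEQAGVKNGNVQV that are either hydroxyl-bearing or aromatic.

1

Hydroxyl-bearing: S, T, Y. Aromatic: F, W, Y.
Hydroxyl-bearing residues here: Y8 (1).
Aromatic residues here: Y8 (1).
Y is in both groups, so the 1 Y residue must not be double-counted.
Total = 1 + 1 − 1 = 1.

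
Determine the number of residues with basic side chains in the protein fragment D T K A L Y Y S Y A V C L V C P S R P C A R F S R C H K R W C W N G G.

7

Lysine (K), arginine (R), and histidine (H) have basic, nitrogen-containing side chains.
Matching residues: K3, R18, R22, R25, H27, K28, R29.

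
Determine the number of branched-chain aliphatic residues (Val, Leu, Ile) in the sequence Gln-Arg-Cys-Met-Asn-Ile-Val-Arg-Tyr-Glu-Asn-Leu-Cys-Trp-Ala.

3

Matching residues: Ile6, Val7, Leu12.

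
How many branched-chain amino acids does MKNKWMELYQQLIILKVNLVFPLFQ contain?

9

Valine (V), leucine (L), and isoleucine (I) are the branched-chain amino acids.
Matching residues: L8, L12, I13, I14, L15, V17, L19, V20, L23.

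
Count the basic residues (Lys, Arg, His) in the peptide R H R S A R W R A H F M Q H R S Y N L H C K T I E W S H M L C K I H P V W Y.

Matching residues: R1, H2, R3, R6, R8, H10, H14, R15, H20, K22, H28, K32, H34.

13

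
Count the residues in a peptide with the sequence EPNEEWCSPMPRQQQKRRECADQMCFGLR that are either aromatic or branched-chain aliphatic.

Aromatic: F, W, Y. Branched-chain aliphatic: I, L, V.
Aromatic residues here: W6, F26 (2).
Branched-chain aliphatic residues here: L28 (1).
The two groups share no amino acid, so total = 2 + 1 = 3.

3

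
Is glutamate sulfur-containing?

No

The sulfur-bearing residues are cysteine (–SH) and methionine (–S–CH₃).
Glutamate is not in this group.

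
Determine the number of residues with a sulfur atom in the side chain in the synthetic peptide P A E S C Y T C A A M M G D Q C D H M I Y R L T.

6

Only Cys (C) and Met (M) have a sulfur atom in the side chain.
Matching residues: C5, C8, M11, M12, C16, M19.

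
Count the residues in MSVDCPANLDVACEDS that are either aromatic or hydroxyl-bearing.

2

Aromatic: F, W, Y. Hydroxyl-bearing: S, T, Y.
Aromatic residues here: none (0).
Hydroxyl-bearing residues here: S2, S16 (2).
(Y belongs to both groups, but none appear in this sequence.) Total = 0 + 2 = 2.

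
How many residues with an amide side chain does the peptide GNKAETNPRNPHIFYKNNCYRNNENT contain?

The amide-side-chain residues are Asn (N) and Gln (Q).
Matching residues: N2, N7, N10, N17, N18, N22, N23, N25.

8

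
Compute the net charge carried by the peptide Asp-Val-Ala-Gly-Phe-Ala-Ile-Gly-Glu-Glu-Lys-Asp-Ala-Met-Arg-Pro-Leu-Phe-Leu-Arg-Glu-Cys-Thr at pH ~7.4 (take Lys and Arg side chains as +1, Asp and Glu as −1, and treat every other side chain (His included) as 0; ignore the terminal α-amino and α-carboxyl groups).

-2

Positive (K, R): Lys11, Arg15, Arg20 → +3.
Negative (D, E): Asp1, Glu9, Glu10, Asp12, Glu21 → −5.
Net charge = (+3) + (−5) = −2.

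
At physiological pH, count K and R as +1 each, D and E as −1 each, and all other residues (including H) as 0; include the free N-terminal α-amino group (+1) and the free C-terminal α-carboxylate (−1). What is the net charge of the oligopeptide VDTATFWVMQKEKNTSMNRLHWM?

Positive (K, R): K11, K13, R19 → +3.
Negative (D, E): D2, E12 → −2.
The N-terminus (+1) and C-terminus (−1) cancel.
Net charge = (+3) + (−2) = +1.

+1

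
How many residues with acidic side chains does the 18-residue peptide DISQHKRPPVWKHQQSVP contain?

Aspartate (D) and glutamate (E) have carboxylic-acid side chains and are the acidic amino acids.
Matching residues: D1.

1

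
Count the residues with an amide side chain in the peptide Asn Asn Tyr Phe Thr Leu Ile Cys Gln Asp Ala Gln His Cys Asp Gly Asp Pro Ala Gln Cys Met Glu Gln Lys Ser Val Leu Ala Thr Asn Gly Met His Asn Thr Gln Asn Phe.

Only N (asparagine) and Q (glutamine) carry a side-chain carboxamide.
Matching residues: Asn1, Asn2, Gln9, Gln12, Gln20, Gln24, Asn31, Asn35, Gln37, Asn38.

10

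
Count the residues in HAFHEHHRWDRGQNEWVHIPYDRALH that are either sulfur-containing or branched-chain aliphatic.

3

Sulfur-containing: C, M. Branched-chain aliphatic: I, L, V.
Sulfur-containing residues here: none (0).
Branched-chain aliphatic residues here: V17, I19, L25 (3).
The two groups share no amino acid, so total = 0 + 3 = 3.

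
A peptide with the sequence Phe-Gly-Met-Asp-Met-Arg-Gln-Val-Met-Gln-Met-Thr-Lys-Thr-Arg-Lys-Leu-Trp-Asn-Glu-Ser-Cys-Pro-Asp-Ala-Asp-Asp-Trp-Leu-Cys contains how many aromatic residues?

3

Phenylalanine (F), tryptophan (W), and tyrosine (Y) have aromatic ring side chains.
Matching residues: Phe1, Trp18, Trp28.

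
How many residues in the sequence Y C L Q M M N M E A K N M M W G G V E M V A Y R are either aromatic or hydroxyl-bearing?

3

Aromatic: F, W, Y. Hydroxyl-bearing: S, T, Y.
Aromatic residues here: Y1, W15, Y23 (3).
Hydroxyl-bearing residues here: Y1, Y23 (2).
Y is in both groups, so the 2 Y residues must not be double-counted.
Total = 3 + 2 − 2 = 3.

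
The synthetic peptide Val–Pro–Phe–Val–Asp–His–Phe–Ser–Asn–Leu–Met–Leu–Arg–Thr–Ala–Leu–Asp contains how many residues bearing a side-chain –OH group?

2

Serine (S), threonine (T), and tyrosine (Y) each carry a hydroxyl group on the side chain.
Matching residues: Ser8, Thr14.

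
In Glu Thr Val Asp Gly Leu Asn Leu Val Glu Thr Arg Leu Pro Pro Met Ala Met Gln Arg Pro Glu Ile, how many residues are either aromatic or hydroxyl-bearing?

2

Aromatic: F, W, Y. Hydroxyl-bearing: S, T, Y.
Aromatic residues here: none (0).
Hydroxyl-bearing residues here: Thr2, Thr11 (2).
(Y belongs to both groups, but none appear in this sequence.) Total = 0 + 2 = 2.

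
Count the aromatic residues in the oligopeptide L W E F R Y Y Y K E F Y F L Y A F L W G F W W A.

Phenylalanine (F), tryptophan (W), and tyrosine (Y) have aromatic ring side chains.
Matching residues: W2, F4, Y6, Y7, Y8, F11, Y12, F13, Y15, F17, W19, F21, W22, W23.

14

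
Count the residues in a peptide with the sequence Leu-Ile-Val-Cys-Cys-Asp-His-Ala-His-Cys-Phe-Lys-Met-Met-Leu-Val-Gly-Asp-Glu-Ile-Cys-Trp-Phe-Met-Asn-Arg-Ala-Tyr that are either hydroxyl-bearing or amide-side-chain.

Hydroxyl-bearing: S, T, Y. Amide-side-chain: N, Q.
Hydroxyl-bearing residues here: Tyr28 (1).
Amide-side-chain residues here: Asn25 (1).
The two groups share no amino acid, so total = 1 + 1 = 2.

2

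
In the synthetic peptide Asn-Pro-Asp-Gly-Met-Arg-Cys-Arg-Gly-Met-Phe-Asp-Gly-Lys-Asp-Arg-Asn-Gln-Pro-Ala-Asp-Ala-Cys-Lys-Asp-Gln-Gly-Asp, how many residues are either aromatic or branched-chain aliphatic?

Aromatic: F, W, Y. Branched-chain aliphatic: I, L, V.
Aromatic residues here: Phe11 (1).
Branched-chain aliphatic residues here: none (0).
The two groups share no amino acid, so total = 1 + 0 = 1.

1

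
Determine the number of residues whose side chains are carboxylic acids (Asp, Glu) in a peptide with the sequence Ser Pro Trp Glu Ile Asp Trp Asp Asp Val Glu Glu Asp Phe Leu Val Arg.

Matching residues: Glu4, Asp6, Asp8, Asp9, Glu11, Glu12, Asp13.

7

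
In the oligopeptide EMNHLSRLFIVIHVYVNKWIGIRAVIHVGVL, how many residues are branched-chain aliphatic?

14

V, L, and I make up the branched-chain aliphatic group.
Matching residues: L5, L8, I10, V11, I12, V14, V16, I20, I22, V25, I26, V28, V30, L31.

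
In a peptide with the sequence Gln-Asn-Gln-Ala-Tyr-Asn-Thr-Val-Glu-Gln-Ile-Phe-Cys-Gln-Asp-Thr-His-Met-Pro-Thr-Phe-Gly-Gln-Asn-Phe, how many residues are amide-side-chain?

Only N (asparagine) and Q (glutamine) carry a side-chain carboxamide.
Matching residues: Gln1, Asn2, Gln3, Asn6, Gln10, Gln14, Gln23, Asn24.

8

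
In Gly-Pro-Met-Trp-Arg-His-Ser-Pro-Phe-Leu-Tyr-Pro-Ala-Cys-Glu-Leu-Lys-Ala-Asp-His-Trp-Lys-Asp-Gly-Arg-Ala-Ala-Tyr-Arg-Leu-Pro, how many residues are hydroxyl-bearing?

S, T, and Y are the three residues with a side-chain hydroxyl.
Matching residues: Ser7, Tyr11, Tyr28.

3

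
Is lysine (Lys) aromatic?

No

Phenylalanine (F), tryptophan (W), and tyrosine (Y) have aromatic ring side chains.
Lysine is not in this group.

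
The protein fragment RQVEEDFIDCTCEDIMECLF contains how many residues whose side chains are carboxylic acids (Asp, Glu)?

7

Matching residues: E4, E5, D6, D9, E13, D14, E17.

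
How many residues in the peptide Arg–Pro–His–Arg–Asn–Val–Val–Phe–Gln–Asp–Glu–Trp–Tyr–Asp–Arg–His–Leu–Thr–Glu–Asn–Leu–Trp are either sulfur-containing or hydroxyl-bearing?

2

Sulfur-containing: C, M. Hydroxyl-bearing: S, T, Y.
Sulfur-containing residues here: none (0).
Hydroxyl-bearing residues here: Tyr13, Thr18 (2).
The two groups share no amino acid, so total = 0 + 2 = 2.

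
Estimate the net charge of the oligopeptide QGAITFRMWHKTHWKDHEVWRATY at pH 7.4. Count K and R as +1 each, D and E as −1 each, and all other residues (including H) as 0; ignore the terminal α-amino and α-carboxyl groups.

+2

Positive (K, R): R7, K11, K15, R21 → +4.
Negative (D, E): D16, E18 → −2.
Net charge = (+4) + (−2) = +2.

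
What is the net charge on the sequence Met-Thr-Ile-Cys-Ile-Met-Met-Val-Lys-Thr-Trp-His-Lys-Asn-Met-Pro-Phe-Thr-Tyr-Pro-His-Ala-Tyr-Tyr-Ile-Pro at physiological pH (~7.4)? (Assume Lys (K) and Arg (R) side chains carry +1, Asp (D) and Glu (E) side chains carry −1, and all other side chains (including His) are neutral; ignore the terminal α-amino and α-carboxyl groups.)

+2

Positive (K, R): Lys9, Lys13 → +2.
Negative (D, E): none → −0.
Net charge = (+2) + (−0) = +2.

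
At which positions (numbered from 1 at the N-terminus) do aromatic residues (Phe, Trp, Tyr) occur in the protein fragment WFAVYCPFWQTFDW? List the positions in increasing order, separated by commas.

1, 2, 5, 8, 9, 12, 14

Matching residues: W1, F2, Y5, F8, W9, F12, W14.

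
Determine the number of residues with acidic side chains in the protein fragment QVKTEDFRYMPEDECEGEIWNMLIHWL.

The acidic residues are Asp (D) and Glu (E), whose side chains end in a carboxylate group.
Matching residues: E5, D6, E12, D13, E14, E16, E18.

7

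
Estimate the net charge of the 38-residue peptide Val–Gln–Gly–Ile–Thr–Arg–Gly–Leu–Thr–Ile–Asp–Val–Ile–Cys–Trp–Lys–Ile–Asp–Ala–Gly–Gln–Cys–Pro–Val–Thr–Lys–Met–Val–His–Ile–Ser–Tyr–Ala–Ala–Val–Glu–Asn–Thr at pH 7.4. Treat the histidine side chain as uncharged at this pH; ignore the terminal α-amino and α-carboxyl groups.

0

The side chains ionized at physiological pH are Lys/Arg (+1) and Asp/Glu (−1); with His treated as neutral, nothing else contributes.
Positive (K, R): Arg6, Lys16, Lys26 → +3.
Negative (D, E): Asp11, Asp18, Glu36 → −3.
Net charge = (+3) + (−3) = 0.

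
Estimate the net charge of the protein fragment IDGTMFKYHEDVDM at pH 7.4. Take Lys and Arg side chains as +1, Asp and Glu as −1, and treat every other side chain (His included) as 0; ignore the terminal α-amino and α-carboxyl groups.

-3

Positive (K, R): K7 → +1.
Negative (D, E): D2, E10, D11, D13 → −4.
Net charge = (+1) + (−4) = −3.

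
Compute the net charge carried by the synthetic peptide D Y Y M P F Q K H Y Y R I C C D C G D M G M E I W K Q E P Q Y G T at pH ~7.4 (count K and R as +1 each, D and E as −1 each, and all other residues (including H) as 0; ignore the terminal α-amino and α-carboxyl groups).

-2

Positive (K, R): K8, R12, K26 → +3.
Negative (D, E): D1, D16, D19, E23, E28 → −5.
Net charge = (+3) + (−5) = −2.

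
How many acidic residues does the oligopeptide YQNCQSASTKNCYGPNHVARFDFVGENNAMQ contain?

Aspartate (D) and glutamate (E) have carboxylic-acid side chains and are the acidic amino acids.
Matching residues: D22, E26.

2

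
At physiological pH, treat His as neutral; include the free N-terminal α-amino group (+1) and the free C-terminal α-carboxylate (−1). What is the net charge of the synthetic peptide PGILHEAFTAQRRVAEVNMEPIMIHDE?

Near pH 7.4, K and R contribute +1 each, D and E contribute −1 each, and every other side chain (His included, as stated) is uncharged.
Positive (K, R): R12, R13 → +2.
Negative (D, E): E6, E16, E20, D26, E27 → −5.
The N-terminus (+1) and C-terminus (−1) cancel.
Net charge = (+2) + (−5) = −3.

-3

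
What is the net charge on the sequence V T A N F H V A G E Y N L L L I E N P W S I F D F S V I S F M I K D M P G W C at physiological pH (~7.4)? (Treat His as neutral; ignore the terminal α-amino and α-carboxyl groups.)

The side chains ionized at physiological pH are Lys/Arg (+1) and Asp/Glu (−1); with His treated as neutral, nothing else contributes.
Positive (K, R): K33 → +1.
Negative (D, E): E10, E17, D24, D34 → −4.
Net charge = (+1) + (−4) = −3.

-3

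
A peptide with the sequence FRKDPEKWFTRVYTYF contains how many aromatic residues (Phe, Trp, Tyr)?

Matching residues: F1, W8, F9, Y13, Y15, F16.

6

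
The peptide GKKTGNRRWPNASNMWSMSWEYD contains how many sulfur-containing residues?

2

The sulfur-bearing residues are cysteine (–SH) and methionine (–S–CH₃).
Matching residues: M15, M18.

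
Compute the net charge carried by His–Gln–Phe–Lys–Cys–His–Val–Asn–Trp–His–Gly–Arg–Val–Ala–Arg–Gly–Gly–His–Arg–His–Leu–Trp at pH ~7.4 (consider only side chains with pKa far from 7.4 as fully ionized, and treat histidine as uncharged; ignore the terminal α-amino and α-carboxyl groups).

+4

At pH ~7.4 the Lys and Arg side chains are protonated (+1), the Asp and Glu side chains are deprotonated (−1), and with His taken as neutral all other side chains carry no charge.
Positive (K, R): Lys4, Arg12, Arg15, Arg19 → +4.
Negative (D, E): none → −0.
Net charge = (+4) + (−0) = +4.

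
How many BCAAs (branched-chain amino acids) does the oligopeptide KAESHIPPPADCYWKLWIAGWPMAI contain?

V, L, and I make up the branched-chain aliphatic group.
Matching residues: I6, L16, I18, I25.

4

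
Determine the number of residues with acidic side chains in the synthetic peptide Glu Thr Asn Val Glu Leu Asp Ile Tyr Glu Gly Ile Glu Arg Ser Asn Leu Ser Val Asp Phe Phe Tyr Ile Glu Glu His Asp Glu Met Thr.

10

Aspartate (D) and glutamate (E) have carboxylic-acid side chains and are the acidic amino acids.
Matching residues: Glu1, Glu5, Asp7, Glu10, Glu13, Asp20, Glu25, Glu26, Asp28, Glu29.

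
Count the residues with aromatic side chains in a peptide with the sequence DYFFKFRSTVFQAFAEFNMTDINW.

Phenylalanine (F), tryptophan (W), and tyrosine (Y) have aromatic ring side chains.
Matching residues: Y2, F3, F4, F6, F11, F14, F17, W24.

8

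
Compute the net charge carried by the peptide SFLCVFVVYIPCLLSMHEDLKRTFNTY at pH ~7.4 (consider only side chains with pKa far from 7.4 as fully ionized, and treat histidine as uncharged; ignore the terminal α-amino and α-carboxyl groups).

The side chains ionized at physiological pH are Lys/Arg (+1) and Asp/Glu (−1); with His treated as neutral, nothing else contributes.
Positive (K, R): K21, R22 → +2.
Negative (D, E): E18, D19 → −2.
Net charge = (+2) + (−2) = 0.

0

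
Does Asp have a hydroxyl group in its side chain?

No

Serine (S), threonine (T), and tyrosine (Y) each carry a hydroxyl group on the side chain.
Aspartate is not in this group.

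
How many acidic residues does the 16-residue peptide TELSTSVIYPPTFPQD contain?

2

Only D (aspartate) and E (glutamate) carry a side-chain carboxylic acid.
Matching residues: E2, D16.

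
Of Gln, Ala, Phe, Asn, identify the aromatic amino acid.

The aromatic amino acids are Phe (F, benzyl), Trp (W, indole), and Tyr (Y, phenol).
Of the listed options, only Phe belongs to this group.

Phe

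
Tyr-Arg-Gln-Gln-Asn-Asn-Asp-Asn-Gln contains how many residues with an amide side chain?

Only N (asparagine) and Q (glutamine) carry a side-chain carboxamide.
Matching residues: Gln3, Gln4, Asn5, Asn6, Asn8, Gln9.

6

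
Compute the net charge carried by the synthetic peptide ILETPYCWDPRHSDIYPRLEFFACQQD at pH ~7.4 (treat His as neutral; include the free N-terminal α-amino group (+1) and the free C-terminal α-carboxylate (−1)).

At pH ~7.4 the Lys and Arg side chains are protonated (+1), the Asp and Glu side chains are deprotonated (−1), and with His taken as neutral all other side chains carry no charge.
Positive (K, R): R11, R18 → +2.
Negative (D, E): E3, D9, D14, E20, D27 → −5.
The N-terminus (+1) and C-terminus (−1) cancel.
Net charge = (+2) + (−5) = −3.

-3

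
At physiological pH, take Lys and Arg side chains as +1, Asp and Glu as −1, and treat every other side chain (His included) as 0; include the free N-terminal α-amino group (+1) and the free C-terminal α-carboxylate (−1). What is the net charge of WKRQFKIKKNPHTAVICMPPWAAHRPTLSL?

Positive (K, R): K2, R3, K6, K8, K9, R25 → +6.
Negative (D, E): none → −0.
The N-terminus (+1) and C-terminus (−1) cancel.
Net charge = (+6) + (−0) = +6.

+6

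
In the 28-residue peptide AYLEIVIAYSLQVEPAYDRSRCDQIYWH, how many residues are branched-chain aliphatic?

Valine (V), leucine (L), and isoleucine (I) are the branched-chain amino acids.
Matching residues: L3, I5, V6, I7, L11, V13, I25.

7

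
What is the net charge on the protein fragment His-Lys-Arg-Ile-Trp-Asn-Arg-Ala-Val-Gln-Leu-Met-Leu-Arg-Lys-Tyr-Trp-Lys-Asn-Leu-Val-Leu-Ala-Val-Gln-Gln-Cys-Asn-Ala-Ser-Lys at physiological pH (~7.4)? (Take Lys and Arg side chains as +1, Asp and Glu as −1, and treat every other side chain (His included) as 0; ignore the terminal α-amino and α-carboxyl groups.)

+7

Positive (K, R): Lys2, Arg3, Arg7, Arg14, Lys15, Lys18, Lys31 → +7.
Negative (D, E): none → −0.
Net charge = (+7) + (−0) = +7.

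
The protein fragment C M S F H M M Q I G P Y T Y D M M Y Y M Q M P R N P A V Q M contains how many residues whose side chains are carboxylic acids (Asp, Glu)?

1

Matching residues: D15.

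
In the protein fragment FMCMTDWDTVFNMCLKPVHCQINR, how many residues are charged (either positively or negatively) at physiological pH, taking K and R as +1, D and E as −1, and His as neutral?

Charged side chains at pH ~7.4: K, R (positive); D, E (negative).
Matching residues: D6, D8, K16, R24.

4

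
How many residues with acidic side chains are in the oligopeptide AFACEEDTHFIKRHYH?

3

Aspartate (D) and glutamate (E) have carboxylic-acid side chains and are the acidic amino acids.
Matching residues: E5, E6, D7.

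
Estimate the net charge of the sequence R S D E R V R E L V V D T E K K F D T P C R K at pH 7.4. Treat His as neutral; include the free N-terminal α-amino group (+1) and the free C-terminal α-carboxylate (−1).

+1

At pH ~7.4 the Lys and Arg side chains are protonated (+1), the Asp and Glu side chains are deprotonated (−1), and with His taken as neutral all other side chains carry no charge.
Positive (K, R): R1, R5, R7, K15, K16, R22, K23 → +7.
Negative (D, E): D3, E4, E8, D12, E14, D18 → −6.
The N-terminus (+1) and C-terminus (−1) cancel.
Net charge = (+7) + (−6) = +1.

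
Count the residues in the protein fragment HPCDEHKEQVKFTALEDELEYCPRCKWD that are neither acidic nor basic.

14

Acidic: D, E. Basic: K, R, H. All other residues are neither.
Matching residues: P2, C3, Q9, V10, F12, T13, A14, L15, L19, Y21, C22, P23, C25, W27.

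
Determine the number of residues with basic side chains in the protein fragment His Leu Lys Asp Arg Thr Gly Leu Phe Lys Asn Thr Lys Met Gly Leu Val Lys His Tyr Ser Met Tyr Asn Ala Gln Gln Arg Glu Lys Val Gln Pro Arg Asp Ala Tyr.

10

Lysine (K), arginine (R), and histidine (H) have basic, nitrogen-containing side chains.
Matching residues: His1, Lys3, Arg5, Lys10, Lys13, Lys18, His19, Arg28, Lys30, Arg34.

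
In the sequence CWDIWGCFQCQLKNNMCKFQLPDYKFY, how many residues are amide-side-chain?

5

Only N (asparagine) and Q (glutamine) carry a side-chain carboxamide.
Matching residues: Q9, Q11, N14, N15, Q20.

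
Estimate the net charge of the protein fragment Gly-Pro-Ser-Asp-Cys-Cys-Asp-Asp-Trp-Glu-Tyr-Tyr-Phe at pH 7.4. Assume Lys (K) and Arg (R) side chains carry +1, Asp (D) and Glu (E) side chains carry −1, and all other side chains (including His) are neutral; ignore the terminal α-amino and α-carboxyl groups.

Positive (K, R): none → +0.
Negative (D, E): Asp4, Asp7, Asp8, Glu10 → −4.
Net charge = (+0) + (−4) = −4.

-4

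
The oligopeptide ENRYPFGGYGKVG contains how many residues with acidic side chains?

1

Only D (aspartate) and E (glutamate) carry a side-chain carboxylic acid.
Matching residues: E1.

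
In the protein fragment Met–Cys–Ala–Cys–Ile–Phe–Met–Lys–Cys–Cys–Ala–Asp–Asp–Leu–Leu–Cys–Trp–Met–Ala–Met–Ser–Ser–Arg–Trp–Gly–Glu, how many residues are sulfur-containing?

Only Cys (C) and Met (M) have a sulfur atom in the side chain.
Matching residues: Met1, Cys2, Cys4, Met7, Cys9, Cys10, Cys16, Met18, Met20.

9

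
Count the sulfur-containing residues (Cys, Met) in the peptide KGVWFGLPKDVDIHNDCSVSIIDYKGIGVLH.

Matching residues: C17.

1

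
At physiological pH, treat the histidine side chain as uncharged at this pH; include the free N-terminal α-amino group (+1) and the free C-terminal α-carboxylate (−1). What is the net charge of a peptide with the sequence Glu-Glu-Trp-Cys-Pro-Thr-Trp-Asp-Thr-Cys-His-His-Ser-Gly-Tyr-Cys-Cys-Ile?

-3

At pH ~7.4 the Lys and Arg side chains are protonated (+1), the Asp and Glu side chains are deprotonated (−1), and with His taken as neutral all other side chains carry no charge.
Positive (K, R): none → +0.
Negative (D, E): Glu1, Glu2, Asp8 → −3.
The N-terminus (+1) and C-terminus (−1) cancel.
Net charge = (+0) + (−3) = −3.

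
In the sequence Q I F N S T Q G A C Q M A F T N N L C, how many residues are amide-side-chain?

Only N (asparagine) and Q (glutamine) carry a side-chain carboxamide.
Matching residues: Q1, N4, Q7, Q11, N16, N17.

6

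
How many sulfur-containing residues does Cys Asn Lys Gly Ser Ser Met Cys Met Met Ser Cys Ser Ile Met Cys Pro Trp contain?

Cysteine (C, thiol) and methionine (M, thioether) are the two sulfur-containing amino acids.
Matching residues: Cys1, Met7, Cys8, Met9, Met10, Cys12, Met15, Cys16.

8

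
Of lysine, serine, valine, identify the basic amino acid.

Lysine (K), arginine (R), and histidine (H) have basic, nitrogen-containing side chains.
Of the listed options, only lysine belongs to this group.

lysine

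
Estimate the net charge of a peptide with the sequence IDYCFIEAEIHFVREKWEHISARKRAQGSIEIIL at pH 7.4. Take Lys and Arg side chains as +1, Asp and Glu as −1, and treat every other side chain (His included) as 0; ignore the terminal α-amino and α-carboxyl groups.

-1

Positive (K, R): R14, K16, R23, K24, R25 → +5.
Negative (D, E): D2, E7, E9, E15, E18, E31 → −6.
Net charge = (+5) + (−6) = −1.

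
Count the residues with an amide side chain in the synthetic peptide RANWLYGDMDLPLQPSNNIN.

Only N (asparagine) and Q (glutamine) carry a side-chain carboxamide.
Matching residues: N3, Q14, N17, N18, N20.

5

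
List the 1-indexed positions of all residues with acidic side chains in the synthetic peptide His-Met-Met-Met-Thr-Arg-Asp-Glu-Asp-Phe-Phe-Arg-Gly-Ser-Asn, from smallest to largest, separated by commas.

7, 8, 9

Only D (aspartate) and E (glutamate) carry a side-chain carboxylic acid.
Matching residues: Asp7, Glu8, Asp9.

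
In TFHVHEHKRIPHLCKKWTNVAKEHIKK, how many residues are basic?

12

K, R, and H are the three residues with basic side chains (ε-amine, guanidinium, and imidazole respectively).
Matching residues: H3, H5, H7, K8, R9, H12, K15, K16, K22, H24, K26, K27.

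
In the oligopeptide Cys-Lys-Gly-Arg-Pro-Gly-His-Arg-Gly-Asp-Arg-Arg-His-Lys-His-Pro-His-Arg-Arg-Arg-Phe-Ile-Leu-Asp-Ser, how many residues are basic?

13

Lysine (K), arginine (R), and histidine (H) have basic, nitrogen-containing side chains.
Matching residues: Lys2, Arg4, His7, Arg8, Arg11, Arg12, His13, Lys14, His15, His17, Arg18, Arg19, Arg20.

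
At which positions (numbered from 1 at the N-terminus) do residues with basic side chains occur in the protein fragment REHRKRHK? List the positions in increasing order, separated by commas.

1, 3, 4, 5, 6, 7, 8

K, R, and H are the three residues with basic side chains (ε-amine, guanidinium, and imidazole respectively).
Matching residues: R1, H3, R4, K5, R6, H7, K8.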